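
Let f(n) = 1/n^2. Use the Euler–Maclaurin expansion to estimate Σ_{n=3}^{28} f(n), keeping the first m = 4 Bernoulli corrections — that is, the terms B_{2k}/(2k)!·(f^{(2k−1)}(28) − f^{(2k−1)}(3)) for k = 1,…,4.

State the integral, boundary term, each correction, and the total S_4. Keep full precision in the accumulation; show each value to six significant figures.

S_4 ≈ 0.359850

The integral term ∫_3^28 1/x^2 dx = 0.297619.
½[f(3) + f(28)] = ½[0.111111 + 0.00127551] = 0.0561933.
Integral + boundary = 0.353812.
Correction k=1: B_{2}/2! · (f^{(1)}(28) − f^{(1)}(3)) = 1/12 · (-9.11079e-05 − (-0.0740741)) = 0.00616525.
Partial sum through k=1: 0.359978.
Correction k=2: B_{4}/4! · (f^{(3)}(28) − f^{(3)}(3)) = −1/720 · (-1.39451e-06 − (-0.0987654)) = -0.000137172.
Partial sum through k=2: 0.359840.
Correction k=3: B_{6}/6! · (f^{(5)}(28) − f^{(5)}(3)) = 1/30240 · (-5.33613e-08 − (-0.329218)) = 1.08868e-05.
Partial sum through k=3: 0.359851.
Correction k=4: B_{8}/8! · (f^{(7)}(28) − f^{(7)}(3)) = −1/1209600 · (-3.81152e-09 − (-2.04847)) = -1.69351e-06.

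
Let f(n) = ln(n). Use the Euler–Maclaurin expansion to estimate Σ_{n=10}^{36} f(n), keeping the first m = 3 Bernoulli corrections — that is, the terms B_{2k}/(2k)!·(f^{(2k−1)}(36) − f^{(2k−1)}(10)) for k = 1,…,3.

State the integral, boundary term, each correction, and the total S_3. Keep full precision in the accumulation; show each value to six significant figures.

∫_10^36 ln(x) dx evaluates to 79.9808.
Endpoint term: (f(10) + f(36))/2 = (2.30259 + 3.58352)/2 = 2.94305.
So far: 82.9239.
k=1: B_{2}/(2)! × [f^{(1)}(36) − f^{(1)}(10)] = 1/12 × (0.0277778 − 0.100000) = -0.00601852.
After k=1: 82.9179.
k=2: B_{4}/(4)! × [f^{(3)}(36) − f^{(3)}(10)] = −1/720 × (4.28669e-05 − 0.00200000) = 2.71824e-06.
After k=2: 82.9179.
k=3: B_{6}/(6)! × [f^{(5)}(36) − f^{(5)}(10)] = 1/30240 × (3.96916e-07 − 0.000240000) = -7.92338e-09.

S_3 ≈ 82.9179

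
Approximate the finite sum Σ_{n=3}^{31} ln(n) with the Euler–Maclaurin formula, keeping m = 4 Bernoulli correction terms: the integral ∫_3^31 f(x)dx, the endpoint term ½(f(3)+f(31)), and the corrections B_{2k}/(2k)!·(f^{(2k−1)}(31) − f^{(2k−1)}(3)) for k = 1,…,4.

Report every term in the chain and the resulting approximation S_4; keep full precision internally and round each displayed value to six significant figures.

The integral term ∫_3^31 ln(x) dx = 75.1578.
Endpoint term: (f(3) + f(31))/2 = (1.09861 + 3.43399)/2 = 2.26630.
Integral + boundary = 77.4241.
Correction k=1: B_{2}/2! · (f^{(1)}(31) − f^{(1)}(3)) = 1/12 · (0.0322581 − 0.333333) = -0.0250896.
Partial sum through k=1: 77.3990.
Correction k=2: B_{4}/4! · (f^{(3)}(31) − f^{(3)}(3)) = −1/720 · (6.71344e-05 − 0.0740741) = 0.000102787.
Partial sum through k=2: 77.3991.
Correction k=3: B_{6}/6! · (f^{(5)}(31) − f^{(5)}(3)) = 1/30240 · (8.38306e-07 − 0.0987654) = -3.26602e-06.
Partial sum through k=3: 77.3991.
Correction k=4: B_{8}/8! · (f^{(7)}(31) − f^{(7)}(3)) = −1/1209600 · (2.61698e-08 − 0.329218) = 2.72171e-07.

S_4 ≈ 77.3991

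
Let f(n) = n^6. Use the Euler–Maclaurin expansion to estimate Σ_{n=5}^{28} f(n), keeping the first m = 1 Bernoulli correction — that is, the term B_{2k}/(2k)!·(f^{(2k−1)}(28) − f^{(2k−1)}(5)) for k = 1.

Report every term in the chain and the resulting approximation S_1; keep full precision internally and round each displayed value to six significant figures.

S_1 ≈ 2.17711e+09

The integral term ∫_5^28 x^6 dx = 1.92755e+09.
Boundary: ½(f(5) + f(28)) = ½(15625.0 + 4.81890e+08) = 2.40953e+08.
Running total after boundary: 2.16850e+09.
Correction k=1: B_{2}/2! · (f^{(1)}(28) − f^{(1)}(5)) = 1/12 · (1.03262e+08 − 18750.0) = 8.60362e+06.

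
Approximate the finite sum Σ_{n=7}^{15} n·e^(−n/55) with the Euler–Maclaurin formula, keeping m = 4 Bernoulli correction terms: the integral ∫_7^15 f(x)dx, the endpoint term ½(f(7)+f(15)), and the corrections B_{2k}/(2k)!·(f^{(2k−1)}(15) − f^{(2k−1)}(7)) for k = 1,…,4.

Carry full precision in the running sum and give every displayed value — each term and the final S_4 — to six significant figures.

S_4 ≈ 80.2499

∫_7^15 x·e^(−x/55) dx evaluates to 71.4764.
Boundary: ½(f(7) + f(15)) = ½(6.16345 + 11.4195) = 8.79148.
So far: 80.2678.
Correction k=1: B_{2}/2! · (f^{(1)}(15) − f^{(1)}(7)) = 1/12 · (0.553673 − 0.768431) = -0.0178965.
Partial sum through k=1: 80.2499.
Correction k=2: B_{4}/4! · (f^{(3)}(15) − f^{(3)}(7)) = −1/720 · (0.000686371 − 0.000836171) = 2.08055e-07.
Partial sum through k=2: 80.2499.
Correction k=3: B_{6}/6! · (f^{(5)}(15) − f^{(5)}(7)) = 1/30240 · (3.93293e-07 − 4.68865e-07) = -2.49907e-12.
Partial sum through k=3: 80.2499.
Correction k=4: B_{8}/8! · (f^{(7)}(15) − f^{(7)}(7)) = −1/1209600 · (1.85020e-10 − 2.18615e-10) = 2.77732e-17.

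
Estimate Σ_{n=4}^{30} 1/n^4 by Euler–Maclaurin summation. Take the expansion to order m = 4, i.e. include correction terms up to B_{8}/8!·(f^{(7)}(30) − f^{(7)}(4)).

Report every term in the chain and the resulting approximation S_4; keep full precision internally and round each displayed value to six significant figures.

S_4 ≈ 0.00746579

Integral: ∫_4^30 1/x^4 dx = 0.00519599.
Endpoint term: (f(4) + f(30))/2 = (0.00390625 + 1.23457e-06)/2 = 0.00195374.
So far: 0.00714973.
k=1: B_{2}/(2)! × [f^{(1)}(30) − f^{(1)}(4)] = 1/12 × (-1.64609e-07 − (-0.00390625)) = 0.000325507.
After k=1: 0.00747524.
k=2: B_{4}/(4)! × [f^{(3)}(30) − f^{(3)}(4)] = −1/720 × (-5.48697e-09 − (-0.00732422)) = -1.01725e-05.
After k=2: 0.00746506.
k=3: B_{6}/(6)! × [f^{(5)}(30) − f^{(5)}(4)] = 1/30240 × (-3.41411e-10 − (-0.0256348)) = 8.47710e-07.
After k=3: 0.00746591.
k=4: B_{8}/(8)! × [f^{(7)}(30) − f^{(7)}(4)] = −1/1209600 × (-3.41411e-11 − (-0.144196)) = -1.19209e-07.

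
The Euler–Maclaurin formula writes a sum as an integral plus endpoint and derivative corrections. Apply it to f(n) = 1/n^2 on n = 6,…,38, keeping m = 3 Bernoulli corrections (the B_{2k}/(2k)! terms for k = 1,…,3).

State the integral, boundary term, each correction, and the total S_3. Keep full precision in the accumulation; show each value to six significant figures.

∫_6^38 1/x^2 dx evaluates to 0.140351.
Boundary: ½(f(6) + f(38)) = ½(0.0277778 + 0.000692521) = 0.0142351.
So far: 0.154586.
k=1: B_{2}/(2)! × [f^{(1)}(38) − f^{(1)}(6)] = 1/12 × (-3.64485e-05 − (-0.00925926)) = 0.000768568.
Running total after k=1: 0.155355.
k=2: B_{4}/(4)! × [f^{(3)}(38) − f^{(3)}(6)] = −1/720 × (-3.02896e-07 − (-0.00308642)) = -4.28627e-06.
Running total after k=2: 0.155350.
k=3: B_{6}/(6)! × [f^{(5)}(38) − f^{(5)}(6)] = 1/30240 × (-6.29285e-09 − (-0.00257202)) = 8.50532e-08.

S_3 ≈ 0.155350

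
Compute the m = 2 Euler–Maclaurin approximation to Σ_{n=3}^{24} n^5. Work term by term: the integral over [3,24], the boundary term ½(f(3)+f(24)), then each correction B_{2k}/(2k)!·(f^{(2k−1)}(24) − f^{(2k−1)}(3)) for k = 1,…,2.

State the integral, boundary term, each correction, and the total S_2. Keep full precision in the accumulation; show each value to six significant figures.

∫_3^24 x^5 dx evaluates to 3.18504e+07.
½[f(3) + f(24)] = ½[243.000 + 7.96262e+06] = 3.98143e+06.
Running total after boundary: 3.58318e+07.
Correction k=1: B_{2}/2! · (f^{(1)}(24) − f^{(1)}(3)) = 1/12 · (1.65888e+06 − 405.000) = 138206.
Partial sum through k=1: 3.59700e+07.
Correction k=2: B_{4}/4! · (f^{(3)}(24) − f^{(3)}(3)) = −1/720 · (34560.0 − 540.000) = -47.2500.

S_2 ≈ 3.59700e+07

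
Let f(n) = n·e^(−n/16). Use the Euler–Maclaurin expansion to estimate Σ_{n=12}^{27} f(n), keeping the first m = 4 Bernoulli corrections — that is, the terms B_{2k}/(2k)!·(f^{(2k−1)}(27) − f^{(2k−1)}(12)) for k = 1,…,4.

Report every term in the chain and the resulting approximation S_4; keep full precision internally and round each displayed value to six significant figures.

The integral term ∫_12^27 x·e^(−x/16) dx = 84.3530.
Boundary: ½(f(12) + f(27)) = ½(5.66840 + 4.99450) = 5.33145.
So far: 89.6845.
Order-1 term: 1/12 · (-0.127175 − 0.118092) = -0.0204389.
After k=1: 89.6640.
Order-2 term: −1/720 · (0.000948391 − 0.00415166) = 4.44898e-06.
After k=2: 89.6640.
Order-3 term: 1/30240 · (9.34984e-06 − 3.06329e-05) = -7.03805e-10.
After k=3: 89.6640.
Order-4 term: −1/1209600 · (5.85743e-08 − 1.75970e-07) = 9.70535e-14.

S_4 ≈ 89.6640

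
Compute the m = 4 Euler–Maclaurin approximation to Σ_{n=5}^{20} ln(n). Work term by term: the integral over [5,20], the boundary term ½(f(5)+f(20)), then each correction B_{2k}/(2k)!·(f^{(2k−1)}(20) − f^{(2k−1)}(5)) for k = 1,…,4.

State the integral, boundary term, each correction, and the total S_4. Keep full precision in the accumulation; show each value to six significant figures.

S_4 ≈ 39.1576

The integral term ∫_5^20 ln(x) dx = 36.8675.
Endpoint term: (f(5) + f(20))/2 = (1.60944 + 2.99573)/2 = 2.30259.
Integral + boundary = 39.1700.
Order-1 term: 1/12 · (0.0500000 − 0.200000) = -0.0125000.
Partial sum through k=1: 39.1575.
Order-2 term: −1/720 · (0.000250000 − 0.0160000) = 2.18750e-05.
Partial sum through k=2: 39.1576.
Order-3 term: 1/30240 · (7.50000e-06 − 0.00768000) = -2.53720e-07.
Partial sum through k=3: 39.1576.
Order-4 term: −1/1209600 · (5.62500e-07 − 0.00921600) = 7.61858e-09.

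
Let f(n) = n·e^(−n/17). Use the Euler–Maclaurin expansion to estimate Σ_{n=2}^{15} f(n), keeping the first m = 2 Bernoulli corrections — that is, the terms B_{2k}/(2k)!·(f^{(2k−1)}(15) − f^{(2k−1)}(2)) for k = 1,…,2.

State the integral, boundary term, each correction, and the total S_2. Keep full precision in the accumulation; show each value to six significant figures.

The integral term ∫_2^15 x·e^(−x/17) dx = 62.0385.
½[f(2) + f(15)] = ½[1.77802 + 6.20712] = 3.99257.
Integral + boundary = 66.0311.
k=1: B_{2}/(2)! × [f^{(1)}(15) − f^{(1)}(2)] = 1/12 × (0.0486833 − 0.784420) = -0.0613114.
After k=1: 65.9698.
k=2: B_{4}/(4)! × [f^{(3)}(15) − f^{(3)}(2)] = −1/720 × (0.00303218 − 0.00886657) = 8.10333e-06.

S_2 ≈ 65.9698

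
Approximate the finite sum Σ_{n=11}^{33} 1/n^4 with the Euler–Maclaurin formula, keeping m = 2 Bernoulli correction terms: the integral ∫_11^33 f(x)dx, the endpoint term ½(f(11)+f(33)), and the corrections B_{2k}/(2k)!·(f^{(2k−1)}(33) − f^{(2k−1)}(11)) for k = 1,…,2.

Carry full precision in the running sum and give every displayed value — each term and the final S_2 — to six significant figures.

S_2 ≈ 0.000277788

Integral: ∫_11^33 1/x^4 dx = 0.000241163.
½[f(11) + f(33)] = ½[6.83013e-05 + 8.43226e-07] = 3.45723e-05.
Running total after boundary: 0.000275735.
Order-1 term: 1/12 · (-1.02209e-07 − (-2.48369e-05)) = 2.06122e-06.
Partial sum through k=1: 0.000277796.
Order-2 term: −1/720 · (-2.81568e-09 − (-6.15790e-06)) = -8.54872e-09.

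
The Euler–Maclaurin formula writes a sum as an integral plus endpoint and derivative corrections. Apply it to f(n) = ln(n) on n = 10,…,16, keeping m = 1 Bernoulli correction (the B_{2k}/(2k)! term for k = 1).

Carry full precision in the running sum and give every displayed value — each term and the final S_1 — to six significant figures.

S_1 ≈ 17.8700

Integral: ∫_10^16 ln(x) dx = 15.3356.
Boundary: ½(f(10) + f(16)) = ½(2.30259 + 2.77259) = 2.53759.
Running total after boundary: 17.8732.
Order-1 term: 1/12 · (0.0625000 − 0.100000) = -0.00312500.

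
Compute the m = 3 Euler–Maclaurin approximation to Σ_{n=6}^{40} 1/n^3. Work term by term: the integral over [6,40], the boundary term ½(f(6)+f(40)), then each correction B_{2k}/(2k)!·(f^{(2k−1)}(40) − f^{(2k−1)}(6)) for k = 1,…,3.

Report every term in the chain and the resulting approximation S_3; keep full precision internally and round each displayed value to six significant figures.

S_3 ≈ 0.0160901

The integral term ∫_6^40 1/x^3 dx = 0.0135764.
Boundary: ½(f(6) + f(40)) = ½(0.00462963 + 1.56250e-05) = 0.00232263.
Integral + boundary = 0.0158990.
Correction k=1: B_{2}/2! · (f^{(1)}(40) − f^{(1)}(6)) = 1/12 · (-1.17187e-06 − (-0.00231481)) = 0.000192804.
Running total after k=1: 0.0160918.
Correction k=2: B_{4}/4! · (f^{(3)}(40) − f^{(3)}(6)) = −1/720 · (-1.46484e-08 − (-0.00128601)) = -1.78610e-06.
Running total after k=2: 0.0160900.
Correction k=3: B_{6}/6! · (f^{(5)}(40) − f^{(5)}(6)) = 1/30240 · (-3.84521e-10 − (-0.00150034)) = 4.96145e-08.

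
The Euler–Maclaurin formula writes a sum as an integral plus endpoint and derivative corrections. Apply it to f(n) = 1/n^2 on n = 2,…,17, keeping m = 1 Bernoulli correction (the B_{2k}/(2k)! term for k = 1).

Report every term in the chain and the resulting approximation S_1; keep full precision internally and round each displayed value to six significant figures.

Integral: ∫_2^17 1/x^2 dx = 0.441176.
½[f(2) + f(17)] = ½[0.250000 + 0.00346021] = 0.126730.
Running total after boundary: 0.567907.
Correction k=1: B_{2}/2! · (f^{(1)}(17) − f^{(1)}(2)) = 1/12 · (-0.000407083 − (-0.250000)) = 0.0207994.

S_1 ≈ 0.588706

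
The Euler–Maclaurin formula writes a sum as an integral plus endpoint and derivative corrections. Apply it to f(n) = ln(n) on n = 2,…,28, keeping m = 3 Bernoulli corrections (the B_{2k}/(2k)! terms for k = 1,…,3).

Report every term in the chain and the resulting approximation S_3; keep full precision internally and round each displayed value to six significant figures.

S_3 ≈ 67.8897

Integral: ∫_2^28 ln(x) dx = 65.9154.
Boundary: ½(f(2) + f(28)) = ½(0.693147 + 3.33220) = 2.01268.
Integral + boundary = 67.9281.
Order-1 term: 1/12 · (0.0357143 − 0.500000) = -0.0386905.
Partial sum through k=1: 67.8894.
Order-2 term: −1/720 · (9.11079e-05 − 0.250000) = 0.000347096.
Partial sum through k=2: 67.8898.
Order-3 term: 1/30240 · (1.39451e-06 − 0.750000) = -2.48015e-05.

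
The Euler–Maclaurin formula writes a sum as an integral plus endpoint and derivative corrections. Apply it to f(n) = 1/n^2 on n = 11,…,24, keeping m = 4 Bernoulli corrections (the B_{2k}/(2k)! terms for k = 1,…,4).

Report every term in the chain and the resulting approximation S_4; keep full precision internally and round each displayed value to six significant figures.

S_4 ≈ 0.0543557

The integral term ∫_11^24 1/x^2 dx = 0.0492424.
Boundary: ½(f(11) + f(24)) = ½(0.00826446 + 0.00173611) = 0.00500029.
So far: 0.0542427.
Correction k=1: B_{2}/2! · (f^{(1)}(24) − f^{(1)}(11)) = 1/12 · (-0.000144676 − (-0.00150263)) = 0.000113163.
Running total after k=1: 0.0543559.
Correction k=2: B_{4}/4! · (f^{(3)}(24) − f^{(3)}(11)) = −1/720 · (-3.01408e-06 − (-0.000149021)) = -2.02788e-07.
Running total after k=2: 0.0543557.
Correction k=3: B_{6}/6! · (f^{(5)}(24) − f^{(5)}(11)) = 1/30240 · (-1.56983e-07 − (-3.69474e-05)) = 1.21661e-09.
Running total after k=3: 0.0543557.
Correction k=4: B_{8}/8! · (f^{(7)}(24) − f^{(7)}(11)) = −1/1209600 · (-1.52623e-08 − (-1.70996e-05)) = -1.41240e-11.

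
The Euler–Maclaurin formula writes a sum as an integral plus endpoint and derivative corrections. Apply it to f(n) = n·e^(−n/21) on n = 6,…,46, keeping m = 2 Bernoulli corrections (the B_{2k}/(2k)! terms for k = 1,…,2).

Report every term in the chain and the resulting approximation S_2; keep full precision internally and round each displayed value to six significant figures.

Integral: ∫_6^46 x·e^(−x/21) dx = 268.696.
½[f(6) + f(46)] = ½[4.50886 + 5.14572] = 4.82729.
So far: 273.523.
k=1: B_{2}/(2)! × [f^{(1)}(46) − f^{(1)}(6)] = 1/12 × (-0.133171 − 0.536769) = -0.0558284.
After k=1: 273.467.
k=2: B_{4}/(4)! × [f^{(3)}(46) − f^{(3)}(6)] = −1/720 × (0.000205343 − 0.00462522) = 6.13872e-06.

S_2 ≈ 273.467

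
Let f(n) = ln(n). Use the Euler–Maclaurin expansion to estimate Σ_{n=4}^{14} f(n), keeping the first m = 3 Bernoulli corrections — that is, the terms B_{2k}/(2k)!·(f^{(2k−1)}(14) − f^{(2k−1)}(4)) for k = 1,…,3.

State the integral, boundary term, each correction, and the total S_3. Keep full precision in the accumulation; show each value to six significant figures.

The integral term ∫_4^14 ln(x) dx = 21.4016.
½[f(4) + f(14)] = ½[1.38629 + 2.63906] = 2.01268.
So far: 23.4143.
k=1: B_{2}/(2)! × [f^{(1)}(14) − f^{(1)}(4)] = 1/12 × (0.0714286 − 0.250000) = -0.0148810.
Running total after k=1: 23.3994.
k=2: B_{4}/(4)! × [f^{(3)}(14) − f^{(3)}(4)] = −1/720 × (0.000728863 − 0.0312500) = 4.23905e-05.
Running total after k=2: 23.3995.
k=3: B_{6}/(6)! × [f^{(5)}(14) − f^{(5)}(4)] = 1/30240 × (4.46243e-05 − 0.0234375) = -7.73574e-07.

S_3 ≈ 23.3995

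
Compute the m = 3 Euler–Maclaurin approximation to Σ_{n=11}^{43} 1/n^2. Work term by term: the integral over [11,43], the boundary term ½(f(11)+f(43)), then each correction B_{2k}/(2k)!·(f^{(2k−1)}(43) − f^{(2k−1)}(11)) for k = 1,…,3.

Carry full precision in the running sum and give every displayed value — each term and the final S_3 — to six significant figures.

S_3 ≈ 0.0721788

Integral: ∫_11^43 1/x^2 dx = 0.0676533.
Boundary: ½(f(11) + f(43)) = ½(0.00826446 + 0.000540833) = 0.00440265.
So far: 0.0720559.
Order-1 term: 1/12 · (-2.51550e-05 − (-0.00150263)) = 0.000123123.
Running total after k=1: 0.0721790.
Order-2 term: −1/720 · (-1.63256e-07 − (-0.000149021)) = -2.06747e-07.
Running total after k=2: 0.0721788.
Order-3 term: 1/30240 · (-2.64883e-09 − (-3.69474e-05)) = 1.22172e-09.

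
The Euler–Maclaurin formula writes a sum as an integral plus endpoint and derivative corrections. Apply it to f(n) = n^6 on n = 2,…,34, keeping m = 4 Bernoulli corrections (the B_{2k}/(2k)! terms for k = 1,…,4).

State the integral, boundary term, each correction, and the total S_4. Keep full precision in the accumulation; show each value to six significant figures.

S_4 ≈ 8.29845e+09

∫_2^34 x^6 dx evaluates to 7.50334e+09.
Endpoint term: (f(2) + f(34))/2 = (64.0000 + 1.54480e+09)/2 = 7.72402e+08.
Integral + boundary = 8.27574e+09.
k=1: B_{2}/(2)! × [f^{(1)}(34) − f^{(1)}(2)] = 1/12 × (2.72613e+08 − 192.000) = 2.27177e+07.
Running total after k=1: 8.29846e+09.
k=2: B_{4}/(4)! × [f^{(3)}(34) − f^{(3)}(2)] = −1/720 × (4.71648e+06 − 960.000) = -6549.33.
Running total after k=2: 8.29845e+09.
k=3: B_{6}/(6)! × [f^{(5)}(34) − f^{(5)}(2)] = 1/30240 × (24480.0 − 1440.00) = 0.761905.
Running total after k=3: 8.29845e+09.
k=4: B_{8}/(8)! × [f^{(7)}(34) − f^{(7)}(2)] = −1/1209600 × (0.00000 − 0.00000) = 0.00000.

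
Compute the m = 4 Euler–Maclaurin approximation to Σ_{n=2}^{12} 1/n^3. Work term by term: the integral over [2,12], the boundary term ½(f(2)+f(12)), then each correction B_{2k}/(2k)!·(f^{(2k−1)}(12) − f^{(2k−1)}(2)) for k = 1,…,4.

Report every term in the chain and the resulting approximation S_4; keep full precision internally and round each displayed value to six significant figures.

S_4 ≈ 0.198807

The integral term ∫_2^12 1/x^3 dx = 0.121528.
Boundary: ½(f(2) + f(12)) = ½(0.125000 + 0.000578704) = 0.0627894.
Running total after boundary: 0.184317.
Order-1 term: 1/12 · (-0.000144676 − (-0.187500)) = 0.0156129.
Running total after k=1: 0.199930.
Order-2 term: −1/720 · (-2.00939e-05 − (-0.937500)) = -0.00130206.
Running total after k=2: 0.198628.
Order-3 term: 1/30240 · (-5.86071e-06 − (-9.84375)) = 0.000325521.
Running total after k=3: 0.198954.
Order-4 term: −1/1209600 · (-2.93036e-06 − (-177.188)) = -0.000146484.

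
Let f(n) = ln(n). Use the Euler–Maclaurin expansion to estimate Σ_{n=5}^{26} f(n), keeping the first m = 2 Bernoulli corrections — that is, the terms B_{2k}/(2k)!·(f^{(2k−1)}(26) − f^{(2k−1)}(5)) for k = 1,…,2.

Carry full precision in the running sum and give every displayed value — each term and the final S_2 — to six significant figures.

S_2 ≈ 58.0836

∫_5^26 ln(x) dx evaluates to 55.6633.
½[f(5) + f(26)] = ½[1.60944 + 3.25810] = 2.43377.
Running total after boundary: 58.0971.
k=1: B_{2}/(2)! × [f^{(1)}(26) − f^{(1)}(5)] = 1/12 × (0.0384615 − 0.200000) = -0.0134615.
After k=1: 58.0836.
k=2: B_{4}/(4)! × [f^{(3)}(26) − f^{(3)}(5)] = −1/720 × (0.000113792 − 0.0160000) = 2.20642e-05.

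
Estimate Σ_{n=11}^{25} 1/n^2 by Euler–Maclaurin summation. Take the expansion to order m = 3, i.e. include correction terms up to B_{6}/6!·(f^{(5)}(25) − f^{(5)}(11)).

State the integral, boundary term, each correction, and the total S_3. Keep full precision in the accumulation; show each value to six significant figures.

∫_11^25 1/x^2 dx evaluates to 0.0509091.
½[f(11) + f(25)] = ½[0.00826446 + 0.00160000] = 0.00493223.
So far: 0.0558413.
Correction k=1: B_{2}/2! · (f^{(1)}(25) − f^{(1)}(11)) = 1/12 · (-0.000128000 − (-0.00150263)) = 0.000114552.
After k=1: 0.0559559.
Correction k=2: B_{4}/4! · (f^{(3)}(25) − f^{(3)}(11)) = −1/720 · (-2.45760e-06 − (-0.000149021)) = -2.03560e-07.
After k=2: 0.0559557.
Correction k=3: B_{6}/6! · (f^{(5)}(25) − f^{(5)}(11)) = 1/30240 · (-1.17965e-07 − (-3.69474e-05)) = 1.21790e-09.

S_3 ≈ 0.0559557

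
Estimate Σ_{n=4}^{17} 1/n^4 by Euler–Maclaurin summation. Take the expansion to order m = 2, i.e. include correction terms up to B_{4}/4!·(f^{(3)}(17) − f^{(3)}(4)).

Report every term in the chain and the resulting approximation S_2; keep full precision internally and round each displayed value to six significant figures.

S_2 ≈ 0.00741471

∫_4^17 1/x^4 dx evaluates to 0.00514049.
Boundary: ½(f(4) + f(17)) = ½(0.00390625 + 1.19730e-05) = 0.00195911.
Integral + boundary = 0.00709960.
Correction k=1: B_{2}/2! · (f^{(1)}(17) − f^{(1)}(4)) = 1/12 · (-2.81719e-06 − (-0.00390625)) = 0.000325286.
Partial sum through k=1: 0.00742488.
Correction k=2: B_{4}/4! · (f^{(3)}(17) − f^{(3)}(4)) = −1/720 · (-2.92441e-07 − (-0.00732422)) = -1.01721e-05.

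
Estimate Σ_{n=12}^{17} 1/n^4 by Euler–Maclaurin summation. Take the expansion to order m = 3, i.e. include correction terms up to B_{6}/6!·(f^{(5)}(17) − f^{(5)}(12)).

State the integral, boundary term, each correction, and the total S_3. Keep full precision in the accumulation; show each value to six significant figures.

∫_12^17 1/x^4 dx evaluates to 0.000125054.
½[f(12) + f(17)] = ½[4.82253e-05 + 1.19730e-05] = 3.00992e-05.
So far: 0.000155153.
Correction k=1: B_{2}/2! · (f^{(1)}(17) − f^{(1)}(12)) = 1/12 · (-2.81719e-06 − (-1.60751e-05)) = 1.10483e-06.
Partial sum through k=1: 0.000156258.
Correction k=2: B_{4}/4! · (f^{(3)}(17) − f^{(3)}(12)) = −1/720 · (-2.92441e-07 − (-3.34898e-06)) = -4.24519e-09.
Partial sum through k=2: 0.000156254.
Correction k=3: B_{6}/6! · (f^{(5)}(17) − f^{(5)}(12)) = 1/30240 · (-5.66668e-08 − (-1.30238e-06)) = 4.11943e-11.

S_3 ≈ 0.000156254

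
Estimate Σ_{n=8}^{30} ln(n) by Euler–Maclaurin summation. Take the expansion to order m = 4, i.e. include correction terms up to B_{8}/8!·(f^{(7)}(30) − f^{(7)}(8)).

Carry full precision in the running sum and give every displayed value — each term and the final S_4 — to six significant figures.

S_4 ≈ 66.1331

The integral term ∫_8^30 ln(x) dx = 63.4004.
Boundary: ½(f(8) + f(30)) = ½(2.07944 + 3.40120) = 2.74032.
So far: 66.1407.
Correction k=1: B_{2}/2! · (f^{(1)}(30) − f^{(1)}(8)) = 1/12 · (0.0333333 − 0.125000) = -0.00763889.
After k=1: 66.1331.
Correction k=2: B_{4}/4! · (f^{(3)}(30) − f^{(3)}(8)) = −1/720 · (7.40741e-05 − 0.00390625) = 5.32247e-06.
After k=2: 66.1331.
Correction k=3: B_{6}/6! · (f^{(5)}(30) − f^{(5)}(8)) = 1/30240 · (9.87654e-07 − 0.000732422) = -2.41876e-08.
After k=3: 66.1331.
Correction k=4: B_{8}/8! · (f^{(7)}(30) − f^{(7)}(8)) = −1/1209600 · (3.29218e-08 − 0.000343323) = 2.83804e-10.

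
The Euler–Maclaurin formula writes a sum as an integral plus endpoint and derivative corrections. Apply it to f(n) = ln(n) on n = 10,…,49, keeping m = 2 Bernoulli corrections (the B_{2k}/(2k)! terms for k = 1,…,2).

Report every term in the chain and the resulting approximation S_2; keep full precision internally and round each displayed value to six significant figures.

The integral term ∫_10^49 ln(x) dx = 128.673.
Endpoint term: (f(10) + f(49))/2 = (2.30259 + 3.89182)/2 = 3.09720.
Integral + boundary = 131.771.
Order-1 term: 1/12 · (0.0204082 − 0.100000) = -0.00663265.
Running total after k=1: 131.764.
Order-2 term: −1/720 · (1.69997e-05 − 0.00200000) = 2.75417e-06.

S_2 ≈ 131.764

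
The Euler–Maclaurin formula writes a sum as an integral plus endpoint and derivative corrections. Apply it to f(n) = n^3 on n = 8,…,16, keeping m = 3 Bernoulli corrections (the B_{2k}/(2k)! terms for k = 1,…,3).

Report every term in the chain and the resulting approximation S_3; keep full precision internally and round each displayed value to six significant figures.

S_3 ≈ 17712.0

Integral: ∫_8^16 x^3 dx = 15360.0.
Endpoint term: (f(8) + f(16))/2 = (512.000 + 4096.00)/2 = 2304.00.
Running total after boundary: 17664.0.
Order-1 term: 1/12 · (768.000 − 192.000) = 48.0000.
After k=1: 17712.0.
Order-2 term: −1/720 · (6.00000 − 6.00000) = 0.00000.
After k=2: 17712.0.
Order-3 term: 1/30240 · (0.00000 − 0.00000) = 0.00000.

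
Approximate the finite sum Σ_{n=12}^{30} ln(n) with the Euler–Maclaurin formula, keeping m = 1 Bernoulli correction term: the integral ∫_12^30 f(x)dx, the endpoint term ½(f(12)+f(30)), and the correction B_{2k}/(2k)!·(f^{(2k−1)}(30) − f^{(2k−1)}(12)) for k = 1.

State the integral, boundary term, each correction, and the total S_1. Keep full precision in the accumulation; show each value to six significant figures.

Integral: ∫_12^30 ln(x) dx = 54.2170.
Endpoint term: (f(12) + f(30))/2 = (2.48491 + 3.40120)/2 = 2.94305.
Integral + boundary = 57.1601.
k=1: B_{2}/(2)! × [f^{(1)}(30) − f^{(1)}(12)] = 1/12 × (0.0333333 − 0.0833333) = -0.00416667.

S_1 ≈ 57.1559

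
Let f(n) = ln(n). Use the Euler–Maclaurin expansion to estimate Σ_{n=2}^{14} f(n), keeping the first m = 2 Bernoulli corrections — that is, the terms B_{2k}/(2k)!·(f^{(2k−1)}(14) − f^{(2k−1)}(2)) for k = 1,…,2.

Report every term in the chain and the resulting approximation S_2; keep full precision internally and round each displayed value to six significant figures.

S_2 ≈ 25.1912

Integral: ∫_2^14 ln(x) dx = 23.5605.
Endpoint term: (f(2) + f(14))/2 = (0.693147 + 2.63906)/2 = 1.66610.
So far: 25.2266.
Order-1 term: 1/12 · (0.0714286 − 0.500000) = -0.0357143.
Running total after k=1: 25.1909.
Order-2 term: −1/720 · (0.000728863 − 0.250000) = 0.000346210.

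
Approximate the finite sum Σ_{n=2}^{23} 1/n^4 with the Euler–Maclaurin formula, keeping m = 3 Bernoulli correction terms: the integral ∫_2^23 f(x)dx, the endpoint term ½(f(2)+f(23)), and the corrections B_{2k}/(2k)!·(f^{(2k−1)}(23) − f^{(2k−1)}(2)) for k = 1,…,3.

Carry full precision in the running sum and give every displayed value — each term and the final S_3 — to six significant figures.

Integral: ∫_2^23 1/x^4 dx = 0.0416393.
½[f(2) + f(23)] = ½[0.0625000 + 3.57346e-06] = 0.0312518.
Integral + boundary = 0.0728911.
Order-1 term: 1/12 · (-6.21471e-07 − (-0.125000)) = 0.0104166.
Running total after k=1: 0.0833077.
Order-2 term: −1/720 · (-3.52441e-08 − (-0.937500)) = -0.00130208.
Running total after k=2: 0.0820056.
Order-3 term: 1/30240 · (-3.73094e-09 − (-13.1250)) = 0.000434028.

S_3 ≈ 0.0824396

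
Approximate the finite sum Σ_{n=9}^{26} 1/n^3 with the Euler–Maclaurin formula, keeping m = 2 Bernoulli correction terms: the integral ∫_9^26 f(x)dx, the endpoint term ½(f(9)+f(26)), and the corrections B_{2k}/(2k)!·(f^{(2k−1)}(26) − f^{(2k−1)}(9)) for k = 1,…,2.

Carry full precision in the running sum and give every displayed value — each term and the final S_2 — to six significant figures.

S_2 ≈ 0.00618491

∫_9^26 1/x^3 dx evaluates to 0.00543319.
½[f(9) + f(26)] = ½[0.00137174 + 5.68958e-05] = 0.000714319.
Integral + boundary = 0.00614751.
Order-1 term: 1/12 · (-6.56490e-06 − (-0.000457247)) = 3.75569e-05.
Running total after k=1: 0.00618507.
Order-2 term: −1/720 · (-1.94228e-07 − (-0.000112901)) = -1.56537e-07.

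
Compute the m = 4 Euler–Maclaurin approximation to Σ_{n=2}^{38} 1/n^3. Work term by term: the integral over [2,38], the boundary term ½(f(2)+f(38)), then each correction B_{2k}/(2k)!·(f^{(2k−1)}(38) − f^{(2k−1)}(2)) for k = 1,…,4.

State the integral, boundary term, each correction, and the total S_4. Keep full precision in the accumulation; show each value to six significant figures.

The integral term ∫_2^38 1/x^3 dx = 0.124654.
½[f(2) + f(38)] = ½[0.125000 + 1.82242e-05] = 0.0625091.
Integral + boundary = 0.187163.
Correction k=1: B_{2}/2! · (f^{(1)}(38) − f^{(1)}(2)) = 1/12 · (-1.43876e-06 − (-0.187500)) = 0.0156249.
Partial sum through k=1: 0.202788.
Correction k=2: B_{4}/4! · (f^{(3)}(38) − f^{(3)}(2)) = −1/720 · (-1.99274e-08 − (-0.937500)) = -0.00130208.
Partial sum through k=2: 0.201486.
Correction k=3: B_{6}/6! · (f^{(5)}(38) − f^{(5)}(2)) = 1/30240 · (-5.79605e-10 − (-9.84375)) = 0.000325521.
Partial sum through k=3: 0.201811.
Correction k=4: B_{8}/8! · (f^{(7)}(38) − f^{(7)}(2)) = −1/1209600 · (-2.88999e-11 − (-177.188)) = -0.000146484.

S_4 ≈ 0.201665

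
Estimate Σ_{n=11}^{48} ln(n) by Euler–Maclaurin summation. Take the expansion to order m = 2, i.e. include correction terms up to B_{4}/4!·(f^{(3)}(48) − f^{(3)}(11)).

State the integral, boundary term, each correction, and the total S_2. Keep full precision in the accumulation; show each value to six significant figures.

S_2 ≈ 125.570

The integral term ∫_11^48 ln(x) dx = 122.441.
½[f(11) + f(48)] = ½[2.39790 + 3.87120] = 3.13455.
Running total after boundary: 125.575.
Order-1 term: 1/12 · (0.0208333 − 0.0909091) = -0.00583965.
Running total after k=1: 125.570.
Order-2 term: −1/720 · (1.80845e-05 − 0.00150263) = 2.06187e-06.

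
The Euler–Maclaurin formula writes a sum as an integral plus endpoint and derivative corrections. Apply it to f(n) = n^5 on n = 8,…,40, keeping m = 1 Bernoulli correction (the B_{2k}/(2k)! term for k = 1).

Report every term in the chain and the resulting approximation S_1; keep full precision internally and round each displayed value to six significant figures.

The integral term ∫_8^40 x^5 dx = 6.82623e+08.
Endpoint term: (f(8) + f(40))/2 = (32768.0 + 1.02400e+08)/2 = 5.12164e+07.
Running total after boundary: 7.33839e+08.
Correction k=1: B_{2}/2! · (f^{(1)}(40) − f^{(1)}(8)) = 1/12 · (1.28000e+07 − 20480.0) = 1.06496e+06.

S_1 ≈ 7.34904e+08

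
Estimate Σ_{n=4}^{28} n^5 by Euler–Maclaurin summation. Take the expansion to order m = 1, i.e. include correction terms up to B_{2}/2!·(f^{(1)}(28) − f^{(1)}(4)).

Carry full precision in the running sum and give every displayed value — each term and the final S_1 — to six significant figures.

The integral term ∫_4^28 x^5 dx = 8.03144e+07.
Endpoint term: (f(4) + f(28))/2 = (1024.00 + 1.72104e+07)/2 = 8.60570e+06.
Integral + boundary = 8.89201e+07.
Correction k=1: B_{2}/2! · (f^{(1)}(28) − f^{(1)}(4)) = 1/12 · (3.07328e+06 − 1280.00) = 256000.

S_1 ≈ 8.91761e+07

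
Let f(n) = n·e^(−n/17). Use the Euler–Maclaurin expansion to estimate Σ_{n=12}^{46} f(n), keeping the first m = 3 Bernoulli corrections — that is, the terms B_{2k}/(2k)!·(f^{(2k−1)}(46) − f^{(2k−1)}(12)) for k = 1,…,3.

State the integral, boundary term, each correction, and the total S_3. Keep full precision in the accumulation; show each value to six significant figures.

S_3 ≈ 176.303

∫_12^46 x·e^(−x/17) dx evaluates to 171.826.
Boundary: ½(f(12) + f(46)) = ½(5.92407 + 3.07332) = 4.49870.
So far: 176.324.
k=1: B_{2}/(2)! × [f^{(1)}(46) − f^{(1)}(12)] = 1/12 × (-0.113972 − 0.145198) = -0.0215975.
Running total after k=1: 176.303.
k=2: B_{4}/(4)! × [f^{(3)}(46) − f^{(3)}(12)] = −1/720 × (6.79945e-05 − 0.00391884) = 5.34839e-06.
Running total after k=2: 176.303.
k=3: B_{6}/(6)! × [f^{(5)}(46) − f^{(5)}(12)] = 1/30240 × (1.83514e-06 − 2.53815e-05) = -7.78650e-10.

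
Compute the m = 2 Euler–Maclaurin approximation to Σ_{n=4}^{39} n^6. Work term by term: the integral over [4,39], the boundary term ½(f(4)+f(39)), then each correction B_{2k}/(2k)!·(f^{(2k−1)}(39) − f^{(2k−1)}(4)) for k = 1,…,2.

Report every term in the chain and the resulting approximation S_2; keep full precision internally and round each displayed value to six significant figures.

The integral term ∫_4^39 x^6 dx = 1.96044e+10.
Endpoint term: (f(4) + f(39))/2 = (4096.00 + 3.51874e+09)/2 = 1.75937e+09.
Integral + boundary = 2.13638e+10.
k=1: B_{2}/(2)! × [f^{(1)}(39) − f^{(1)}(4)] = 1/12 × (5.41345e+08 − 6144.00) = 4.51116e+07.
After k=1: 2.14089e+10.
k=2: B_{4}/(4)! × [f^{(3)}(39) − f^{(3)}(4)] = −1/720 × (7.11828e+06 − 7680.00) = -9875.83.

S_2 ≈ 2.14089e+10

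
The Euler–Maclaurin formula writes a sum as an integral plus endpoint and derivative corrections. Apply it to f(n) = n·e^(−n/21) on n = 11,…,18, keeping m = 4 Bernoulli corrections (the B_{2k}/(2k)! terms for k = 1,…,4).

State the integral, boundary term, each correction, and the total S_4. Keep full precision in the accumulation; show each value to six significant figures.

Integral: ∫_11^18 x·e^(−x/21) dx = 50.4374.
Endpoint term: (f(11) + f(18))/2 = (6.51486 + 7.63871)/2 = 7.07679.
Running total after boundary: 57.5142.
Correction k=1: B_{2}/2! · (f^{(1)}(18) − f^{(1)}(11)) = 1/12 · (0.0606247 − 0.282029) = -0.0184503.
After k=1: 57.4957.
Correction k=2: B_{4}/4! · (f^{(3)}(18) − f^{(3)}(11)) = −1/720 · (0.00206206 − 0.00332551) = 1.75478e-06.
After k=2: 57.4957.
Correction k=3: B_{6}/6! · (f^{(5)}(18) − f^{(5)}(11)) = 1/30240 · (9.04004e-06 − 1.36315e-05) = -1.51834e-10.
After k=3: 57.4957.
Correction k=4: B_{8}/8! · (f^{(7)}(18) − f^{(7)}(11)) = −1/1209600 · (3.03950e-08 − 4.47215e-08) = 1.18440e-14.

S_4 ≈ 57.4957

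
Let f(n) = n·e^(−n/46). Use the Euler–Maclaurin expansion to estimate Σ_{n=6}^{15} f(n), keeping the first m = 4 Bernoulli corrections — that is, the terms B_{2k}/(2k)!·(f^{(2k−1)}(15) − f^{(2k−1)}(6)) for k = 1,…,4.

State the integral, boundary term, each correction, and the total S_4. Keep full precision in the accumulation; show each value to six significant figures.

S_4 ≈ 82.3051

∫_6^15 x·e^(−x/46) dx evaluates to 74.2820.
Boundary: ½(f(6) + f(15)) = ½(5.26628 + 10.8261) = 8.04621.
Running total after boundary: 82.3282.
Correction k=1: B_{2}/2! · (f^{(1)}(15) − f^{(1)}(6)) = 1/12 · (0.486392 − 0.763229) = -0.0230698.
Partial sum through k=1: 82.3051.
Correction k=2: B_{4}/4! · (f^{(3)}(15) − f^{(3)}(6)) = −1/720 · (0.000912040 − 0.00119029) = 3.86461e-07.
Partial sum through k=2: 82.3051.
Correction k=3: B_{6}/6! · (f^{(5)}(15) − f^{(5)}(6)) = 1/30240 · (7.53410e-07 − 9.54579e-07) = -6.65240e-12.
Partial sum through k=3: 82.3051.
Correction k=4: B_{8}/8! · (f^{(7)}(15) − f^{(7)}(6)) = −1/1209600 · (5.08412e-10 − 6.36407e-10) = 1.05816e-16.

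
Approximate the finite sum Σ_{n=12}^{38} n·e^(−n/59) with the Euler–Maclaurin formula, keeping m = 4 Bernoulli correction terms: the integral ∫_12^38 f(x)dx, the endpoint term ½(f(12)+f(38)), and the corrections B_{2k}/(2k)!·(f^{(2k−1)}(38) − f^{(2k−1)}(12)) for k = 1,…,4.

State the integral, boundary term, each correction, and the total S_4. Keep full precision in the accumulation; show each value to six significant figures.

The integral term ∫_12^38 x·e^(−x/59) dx = 412.613.
Endpoint term: (f(12) + f(38))/2 = (9.79152 + 19.9558)/2 = 14.8736.
So far: 427.486.
k=1: B_{2}/(2)! × [f^{(1)}(38) − f^{(1)}(12)] = 1/12 × (0.186918 − 0.650002) = -0.0385903.
Partial sum through k=1: 427.448.
k=2: B_{4}/(4)! × [f^{(3)}(38) − f^{(3)}(12)] = −1/720 × (0.000355421 − 0.000655536) = 4.16826e-07.
Partial sum through k=2: 427.448.
k=3: B_{6}/(6)! × [f^{(5)}(38) − f^{(5)}(12)] = 1/30240 × (1.88781e-07 − 3.22995e-07) = -4.43829e-12.
Partial sum through k=3: 427.448.
k=4: B_{8}/(8)! × [f^{(7)}(38) − f^{(7)}(12)] = −1/1209600 × (7.91320e-11 − 1.31477e-10) = 4.32745e-17.

S_4 ≈ 427.448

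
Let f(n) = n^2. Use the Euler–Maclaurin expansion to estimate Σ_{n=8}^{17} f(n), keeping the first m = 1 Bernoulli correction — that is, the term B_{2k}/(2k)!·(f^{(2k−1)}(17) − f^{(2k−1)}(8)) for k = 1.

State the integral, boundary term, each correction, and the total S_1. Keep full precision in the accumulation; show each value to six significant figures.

Integral: ∫_8^17 x^2 dx = 1467.00.
Endpoint term: (f(8) + f(17))/2 = (64.0000 + 289.000)/2 = 176.500.
Running total after boundary: 1643.50.
Correction k=1: B_{2}/2! · (f^{(1)}(17) − f^{(1)}(8)) = 1/12 · (34.0000 − 16.0000) = 1.50000.

S_1 ≈ 1645.00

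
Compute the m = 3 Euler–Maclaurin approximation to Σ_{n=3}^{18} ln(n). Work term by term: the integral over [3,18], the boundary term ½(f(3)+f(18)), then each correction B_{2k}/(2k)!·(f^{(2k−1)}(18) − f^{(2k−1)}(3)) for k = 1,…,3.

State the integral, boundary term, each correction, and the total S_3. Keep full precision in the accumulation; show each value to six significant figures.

S_3 ≈ 35.7023

The integral term ∫_3^18 ln(x) dx = 33.7309.
½[f(3) + f(18)] = ½[1.09861 + 2.89037] = 1.99449.
Running total after boundary: 35.7253.
Correction k=1: B_{2}/2! · (f^{(1)}(18) − f^{(1)}(3)) = 1/12 · (0.0555556 − 0.333333) = -0.0231481.
Running total after k=1: 35.7022.
Correction k=2: B_{4}/4! · (f^{(3)}(18) − f^{(3)}(3)) = −1/720 · (0.000342936 − 0.0740741) = 0.000102404.
Running total after k=2: 35.7023.
Correction k=3: B_{6}/6! · (f^{(5)}(18) − f^{(5)}(3)) = 1/30240 · (1.27013e-05 − 0.0987654) = -3.26563e-06.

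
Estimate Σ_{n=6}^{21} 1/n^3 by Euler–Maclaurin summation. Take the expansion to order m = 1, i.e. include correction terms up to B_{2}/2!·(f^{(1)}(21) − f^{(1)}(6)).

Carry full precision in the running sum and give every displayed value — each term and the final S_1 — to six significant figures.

S_1 ≈ 0.0153155

∫_6^21 1/x^3 dx evaluates to 0.0127551.
Endpoint term: (f(6) + f(21))/2 = (0.00462963 + 0.000107980)/2 = 0.00236880.
Integral + boundary = 0.0151239.
k=1: B_{2}/(2)! × [f^{(1)}(21) − f^{(1)}(6)] = 1/12 × (-1.54257e-05 − (-0.00231481)) = 0.000191616.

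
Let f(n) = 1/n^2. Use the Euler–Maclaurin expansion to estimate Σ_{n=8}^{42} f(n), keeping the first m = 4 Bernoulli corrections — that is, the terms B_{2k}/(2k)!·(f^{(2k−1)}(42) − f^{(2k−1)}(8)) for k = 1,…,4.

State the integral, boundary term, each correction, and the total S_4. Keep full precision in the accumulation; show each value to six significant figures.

S_4 ≈ 0.109609

Integral: ∫_8^42 1/x^2 dx = 0.101190.
Endpoint term: (f(8) + f(42))/2 = (0.0156250 + 0.000566893)/2 = 0.00809595.
So far: 0.109286.
Correction k=1: B_{2}/2! · (f^{(1)}(42) − f^{(1)}(8)) = 1/12 · (-2.69949e-05 − (-0.00390625)) = 0.000323271.
Partial sum through k=1: 0.109610.
Correction k=2: B_{4}/4! · (f^{(3)}(42) − f^{(3)}(8)) = −1/720 · (-1.83639e-07 − (-0.000732422)) = -1.01700e-06.
Partial sum through k=2: 0.109609.
Correction k=3: B_{6}/6! · (f^{(5)}(42) − f^{(5)}(8)) = 1/30240 · (-3.12311e-09 − (-0.000343323)) = 1.13532e-08.
Partial sum through k=3: 0.109609.
Correction k=4: B_{8}/8! · (f^{(7)}(42) − f^{(7)}(8)) = −1/1209600 · (-9.91464e-11 − (-0.000300407)) = -2.48353e-10.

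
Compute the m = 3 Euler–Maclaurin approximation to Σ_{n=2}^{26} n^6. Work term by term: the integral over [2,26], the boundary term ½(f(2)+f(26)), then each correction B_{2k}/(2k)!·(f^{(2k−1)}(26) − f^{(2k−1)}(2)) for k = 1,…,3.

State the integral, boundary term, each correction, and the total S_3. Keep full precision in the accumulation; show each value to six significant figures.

∫_2^26 x^6 dx evaluates to 1.14740e+09.
Endpoint term: (f(2) + f(26))/2 = (64.0000 + 3.08916e+08)/2 = 1.54458e+08.
Running total after boundary: 1.30186e+09.
Correction k=1: B_{2}/2! · (f^{(1)}(26) − f^{(1)}(2)) = 1/12 · (7.12883e+07 − 192.000) = 5.94067e+06.
Running total after k=1: 1.30780e+09.
Correction k=2: B_{4}/4! · (f^{(3)}(26) − f^{(3)}(2)) = −1/720 · (2.10912e+06 − 960.000) = -2928.00.
Running total after k=2: 1.30780e+09.
Correction k=3: B_{6}/6! · (f^{(5)}(26) − f^{(5)}(2)) = 1/30240 · (18720.0 − 1440.00) = 0.571429.

S_3 ≈ 1.30780e+09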